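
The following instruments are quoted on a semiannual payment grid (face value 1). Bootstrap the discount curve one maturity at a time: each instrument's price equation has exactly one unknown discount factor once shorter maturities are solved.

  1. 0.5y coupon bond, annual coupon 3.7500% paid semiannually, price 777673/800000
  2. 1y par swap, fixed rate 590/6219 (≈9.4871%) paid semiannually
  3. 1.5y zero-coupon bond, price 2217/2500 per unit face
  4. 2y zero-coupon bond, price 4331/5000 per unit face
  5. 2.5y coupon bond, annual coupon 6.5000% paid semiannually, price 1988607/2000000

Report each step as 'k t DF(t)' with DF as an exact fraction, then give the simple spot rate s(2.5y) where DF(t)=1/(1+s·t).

step 1 [0.5y] bond c/2=3/160: DF=(777673/800000 − 3/160·(0))/(1+3/160) = 4771/5000 ≈ 0.954200
step 2 [1y] swap r/2=295/6219: DF=(1 − 295/6219·(0.954200))/(1+295/6219) = 1823/2000 ≈ 0.911500
step 3 [1.5y] zero: DF = P = 2217/2500 ≈ 0.886800
step 4 [2y] zero: DF = P = 4331/5000 ≈ 0.866200
step 5 [2.5y] bond c/2=13/400: DF=(1988607/2000000 − 13/400·(0.954200+0.911500+0.886800+0.866200))/(1+13/400) = 8491/10000 ≈ 0.849100

1 1/2 4771/5000
2 1 1823/2000
3 3/2 2217/2500
4 2 4331/5000
5 5/2 8491/10000
s(2.5y) = (1/(8491/10000) − 1)/(5/2) = 3018/42455 ≈ 7.1087%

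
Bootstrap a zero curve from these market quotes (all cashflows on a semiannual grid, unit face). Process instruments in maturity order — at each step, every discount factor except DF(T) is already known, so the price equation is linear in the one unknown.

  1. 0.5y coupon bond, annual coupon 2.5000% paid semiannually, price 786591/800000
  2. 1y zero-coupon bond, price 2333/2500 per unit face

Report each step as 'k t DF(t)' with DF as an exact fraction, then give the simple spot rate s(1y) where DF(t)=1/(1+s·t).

1 1/2 9711/10000
2 1 2333/2500
s(1y) = (1/(2333/2500) − 1)/(1) = 167/2333 ≈ 7.1582%

step 1 [0.5y] bond c/2=1/80: DF=(786591/800000 − 1/80·(0))/(1+1/80) = 9711/10000 ≈ 0.971100
step 2 [1y] zero: DF = P = 2333/2500 ≈ 0.933200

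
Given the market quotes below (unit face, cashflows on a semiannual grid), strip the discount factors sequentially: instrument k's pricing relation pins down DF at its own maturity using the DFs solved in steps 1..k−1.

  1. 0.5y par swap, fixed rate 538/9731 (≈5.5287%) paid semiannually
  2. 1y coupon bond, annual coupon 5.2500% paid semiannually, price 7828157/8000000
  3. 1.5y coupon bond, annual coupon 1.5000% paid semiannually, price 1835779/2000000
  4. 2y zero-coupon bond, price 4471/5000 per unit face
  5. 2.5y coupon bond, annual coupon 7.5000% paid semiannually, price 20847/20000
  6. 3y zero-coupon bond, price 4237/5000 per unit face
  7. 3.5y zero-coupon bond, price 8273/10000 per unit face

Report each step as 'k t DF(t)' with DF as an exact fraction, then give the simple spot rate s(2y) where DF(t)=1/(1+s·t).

1 1/2 9731/10000
2 1 4643/5000
3 3/2 8969/10000
4 2 4471/5000
5 5/2 1089/1250
6 3 4237/5000
7 7/2 8273/10000
s(2y) = (1/(4471/5000) − 1)/(2) = 529/8942 ≈ 5.9159%

step 1 [0.5y] swap r/2=269/9731: DF=(1 − 269/9731·(0))/(1+269/9731) = 9731/10000 ≈ 0.973100
step 2 [1y] bond c/2=21/800: DF=(7828157/8000000 − 21/800·(0.973100))/(1+21/800) = 4643/5000 ≈ 0.928600
step 3 [1.5y] bond c/2=3/400: DF=(1835779/2000000 − 3/400·(0.973100+0.928600))/(1+3/400) = 8969/10000 ≈ 0.896900
step 4 [2y] zero: DF = P = 4471/5000 ≈ 0.894200
step 5 [2.5y] bond c/2=3/80: DF=(20847/20000 − 3/80·(0.973100+0.928600+0.896900+0.894200))/(1+3/80) = 1089/1250 ≈ 0.871200
step 6 [3y] zero: DF = P = 4237/5000 ≈ 0.847400
step 7 [3.5y] zero: DF = P = 8273/10000 ≈ 0.827300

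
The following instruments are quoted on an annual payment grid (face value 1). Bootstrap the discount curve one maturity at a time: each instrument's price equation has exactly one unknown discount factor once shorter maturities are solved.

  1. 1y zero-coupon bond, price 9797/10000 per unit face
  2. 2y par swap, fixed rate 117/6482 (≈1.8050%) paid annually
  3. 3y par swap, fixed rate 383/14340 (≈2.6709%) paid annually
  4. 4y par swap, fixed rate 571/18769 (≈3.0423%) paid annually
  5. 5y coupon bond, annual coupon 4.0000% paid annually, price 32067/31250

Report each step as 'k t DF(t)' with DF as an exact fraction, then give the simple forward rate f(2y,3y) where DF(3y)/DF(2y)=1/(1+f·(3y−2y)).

1 1 9797/10000
2 2 9649/10000
3 3 4617/5000
4 4 4429/5000
5 5 8423/10000
f(2y,3y) = ((9649/10000)/(4617/5000) − 1)/(1) = 415/9234 ≈ 4.4943%

step 1 [1y] zero: DF = P = 9797/10000 ≈ 0.979700
step 2 [2y] swap r/1=117/6482: DF=(1 − 117/6482·(0.979700))/(1+117/6482) = 9649/10000 ≈ 0.964900
step 3 [3y] swap r/1=383/14340: DF=(1 − 383/14340·(0.979700+0.964900))/(1+383/14340) = 4617/5000 ≈ 0.923400
step 4 [4y] swap r/1=571/18769: DF=(1 − 571/18769·(0.979700+0.964900+0.923400))/(1+571/18769) = 4429/5000 ≈ 0.885800
step 5 [5y] bond c/1=1/25: DF=(32067/31250 − 1/25·(0.979700+0.964900+0.923400+0.885800))/(1+1/25) = 8423/10000 ≈ 0.842300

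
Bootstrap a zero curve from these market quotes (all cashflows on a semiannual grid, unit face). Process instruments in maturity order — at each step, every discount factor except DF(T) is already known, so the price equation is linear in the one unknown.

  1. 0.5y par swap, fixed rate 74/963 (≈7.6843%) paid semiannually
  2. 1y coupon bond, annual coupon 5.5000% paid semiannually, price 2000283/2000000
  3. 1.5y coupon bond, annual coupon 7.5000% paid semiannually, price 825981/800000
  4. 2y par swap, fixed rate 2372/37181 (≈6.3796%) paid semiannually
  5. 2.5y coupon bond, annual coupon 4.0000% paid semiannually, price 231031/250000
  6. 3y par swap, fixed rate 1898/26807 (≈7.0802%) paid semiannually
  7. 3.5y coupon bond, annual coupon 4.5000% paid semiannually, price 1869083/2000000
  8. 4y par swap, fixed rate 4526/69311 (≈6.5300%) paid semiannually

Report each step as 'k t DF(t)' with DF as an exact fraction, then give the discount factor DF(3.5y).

1 1/2 963/1000
2 1 2369/2500
3 3/2 9261/10000
4 2 4407/5000
5 5/2 8331/10000
6 3 4051/5000
7 7/2 199/250
8 4 7737/10000
DF(3.5y) = 199/250 ≈ 0.796000

step 1 [0.5y] swap r/2=37/963: DF=(1 − 37/963·(0))/(1+37/963) = 963/1000 ≈ 0.963000
step 2 [1y] bond c/2=11/400: DF=(2000283/2000000 − 11/400·(0.963000))/(1+11/400) = 2369/2500 ≈ 0.947600
step 3 [1.5y] bond c/2=3/80: DF=(825981/800000 − 3/80·(0.963000+0.947600))/(1+3/80) = 9261/10000 ≈ 0.926100
step 4 [2y] swap r/2=1186/37181: DF=(1 − 1186/37181·(0.963000+0.947600+0.926100))/(1+1186/37181) = 4407/5000 ≈ 0.881400
step 5 [2.5y] bond c/2=1/50: DF=(231031/250000 − 1/50·(0.963000+0.947600+0.926100+0.881400))/(1+1/50) = 8331/10000 ≈ 0.833100
step 6 [3y] swap r/2=949/26807: DF=(1 − 949/26807·(0.963000+0.947600+0.926100+0.881400+0.833100))/(1+949/26807) = 4051/5000 ≈ 0.810200
step 7 [3.5y] bond c/2=9/400: DF=(1869083/2000000 − 9/400·(0.963000+0.947600+0.926100+0.881400+0.833100+0.810200))/(1+9/400) = 199/250 ≈ 0.796000
step 8 [4y] swap r/2=2263/69311: DF=(1 − 2263/69311·(0.963000+0.947600+0.926100+0.881400+0.833100+0.810200+0.796000))/(1+2263/69311) = 7737/10000 ≈ 0.773700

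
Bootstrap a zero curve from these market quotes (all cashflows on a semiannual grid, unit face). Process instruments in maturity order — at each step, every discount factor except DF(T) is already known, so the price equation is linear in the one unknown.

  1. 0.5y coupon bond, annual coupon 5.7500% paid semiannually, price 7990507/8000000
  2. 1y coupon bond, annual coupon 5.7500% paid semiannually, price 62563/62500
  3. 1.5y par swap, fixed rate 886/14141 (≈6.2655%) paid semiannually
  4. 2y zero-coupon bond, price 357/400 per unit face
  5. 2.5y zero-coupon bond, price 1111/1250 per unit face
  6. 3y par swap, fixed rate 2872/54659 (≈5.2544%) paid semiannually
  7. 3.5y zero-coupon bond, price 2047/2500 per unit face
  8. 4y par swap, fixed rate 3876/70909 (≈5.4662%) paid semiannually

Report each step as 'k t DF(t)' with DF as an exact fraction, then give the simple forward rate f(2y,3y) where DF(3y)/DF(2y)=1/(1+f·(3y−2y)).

step 1 [0.5y] bond c/2=23/800: DF=(7990507/8000000 − 23/800·(0))/(1+23/800) = 9709/10000 ≈ 0.970900
step 2 [1y] bond c/2=23/800: DF=(62563/62500 − 23/800·(0.970900))/(1+23/800) = 9459/10000 ≈ 0.945900
step 3 [1.5y] swap r/2=443/14141: DF=(1 − 443/14141·(0.970900+0.945900))/(1+443/14141) = 4557/5000 ≈ 0.911400
step 4 [2y] zero: DF = P = 357/400 ≈ 0.892500
step 5 [2.5y] zero: DF = P = 1111/1250 ≈ 0.888800
step 6 [3y] swap r/2=1436/54659: DF=(1 − 1436/54659·(0.970900+0.945900+0.911400+0.892500+0.888800))/(1+1436/54659) = 2141/2500 ≈ 0.856400
step 7 [3.5y] zero: DF = P = 2047/2500 ≈ 0.818800
step 8 [4y] swap r/2=1938/70909: DF=(1 − 1938/70909·(0.970900+0.945900+0.911400+0.892500+0.888800+0.856400+0.818800))/(1+1938/70909) = 4031/5000 ≈ 0.806200

1 1/2 9709/10000
2 1 9459/10000
3 3/2 4557/5000
4 2 357/400
5 5/2 1111/1250
6 3 2141/2500
7 7/2 2047/2500
8 4 4031/5000
f(2y,3y) = ((357/400)/(2141/2500) − 1)/(1) = 361/8564 ≈ 4.2153%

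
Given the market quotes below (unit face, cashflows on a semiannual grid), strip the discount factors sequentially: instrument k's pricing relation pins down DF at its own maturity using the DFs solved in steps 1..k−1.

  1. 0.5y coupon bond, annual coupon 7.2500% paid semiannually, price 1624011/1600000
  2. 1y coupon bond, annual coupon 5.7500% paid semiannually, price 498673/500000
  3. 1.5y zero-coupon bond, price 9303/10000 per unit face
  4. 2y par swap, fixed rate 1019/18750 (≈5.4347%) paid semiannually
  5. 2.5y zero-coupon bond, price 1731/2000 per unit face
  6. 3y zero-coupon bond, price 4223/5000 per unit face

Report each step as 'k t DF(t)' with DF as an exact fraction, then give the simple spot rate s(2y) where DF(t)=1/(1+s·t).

1 1/2 1959/2000
2 1 9421/10000
3 3/2 9303/10000
4 2 8981/10000
5 5/2 1731/2000
6 3 4223/5000
s(2y) = (1/(8981/10000) − 1)/(2) = 1019/17962 ≈ 5.6731%

step 1 [0.5y] bond c/2=29/800: DF=(1624011/1600000 − 29/800·(0))/(1+29/800) = 1959/2000 ≈ 0.979500
step 2 [1y] bond c/2=23/800: DF=(498673/500000 − 23/800·(0.979500))/(1+23/800) = 9421/10000 ≈ 0.942100
step 3 [1.5y] zero: DF = P = 9303/10000 ≈ 0.930300
step 4 [2y] swap r/2=1019/37500: DF=(1 − 1019/37500·(0.979500+0.942100+0.930300))/(1+1019/37500) = 8981/10000 ≈ 0.898100
step 5 [2.5y] zero: DF = P = 1731/2000 ≈ 0.865500
step 6 [3y] zero: DF = P = 4223/5000 ≈ 0.844600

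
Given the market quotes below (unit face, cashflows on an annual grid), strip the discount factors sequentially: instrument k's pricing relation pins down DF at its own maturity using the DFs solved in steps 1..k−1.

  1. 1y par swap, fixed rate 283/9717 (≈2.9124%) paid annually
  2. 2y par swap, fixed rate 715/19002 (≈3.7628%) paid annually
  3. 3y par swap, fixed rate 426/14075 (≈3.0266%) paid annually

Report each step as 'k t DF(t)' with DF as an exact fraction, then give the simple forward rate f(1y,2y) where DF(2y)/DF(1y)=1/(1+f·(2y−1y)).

1 1 9717/10000
2 2 1857/2000
3 3 2287/2500
f(1y,2y) = ((9717/10000)/(1857/2000) − 1)/(1) = 144/3095 ≈ 4.6527%

step 1 [1y] swap r/1=283/9717: DF=(1 − 283/9717·(0))/(1+283/9717) = 9717/10000 ≈ 0.971700
step 2 [2y] swap r/1=715/19002: DF=(1 − 715/19002·(0.971700))/(1+715/19002) = 1857/2000 ≈ 0.928500
step 3 [3y] swap r/1=426/14075: DF=(1 − 426/14075·(0.971700+0.928500))/(1+426/14075) = 2287/2500 ≈ 0.914800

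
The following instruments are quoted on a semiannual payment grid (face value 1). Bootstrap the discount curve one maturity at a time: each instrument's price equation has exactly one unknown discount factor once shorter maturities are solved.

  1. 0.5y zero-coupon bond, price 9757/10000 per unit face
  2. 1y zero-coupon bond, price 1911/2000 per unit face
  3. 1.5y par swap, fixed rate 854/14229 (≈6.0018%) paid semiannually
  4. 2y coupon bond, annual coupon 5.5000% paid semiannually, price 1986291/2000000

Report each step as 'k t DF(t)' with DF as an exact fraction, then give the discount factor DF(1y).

1 1/2 9757/10000
2 1 1911/2000
3 3/2 4573/5000
4 2 1113/1250
DF(1y) = 1911/2000 ≈ 0.955500

step 1 [0.5y] zero: DF = P = 9757/10000 ≈ 0.975700
step 2 [1y] zero: DF = P = 1911/2000 ≈ 0.955500
step 3 [1.5y] swap r/2=427/14229: DF=(1 − 427/14229·(0.975700+0.955500))/(1+427/14229) = 4573/5000 ≈ 0.914600
step 4 [2y] bond c/2=11/400: DF=(1986291/2000000 − 11/400·(0.975700+0.955500+0.914600))/(1+11/400) = 1113/1250 ≈ 0.890400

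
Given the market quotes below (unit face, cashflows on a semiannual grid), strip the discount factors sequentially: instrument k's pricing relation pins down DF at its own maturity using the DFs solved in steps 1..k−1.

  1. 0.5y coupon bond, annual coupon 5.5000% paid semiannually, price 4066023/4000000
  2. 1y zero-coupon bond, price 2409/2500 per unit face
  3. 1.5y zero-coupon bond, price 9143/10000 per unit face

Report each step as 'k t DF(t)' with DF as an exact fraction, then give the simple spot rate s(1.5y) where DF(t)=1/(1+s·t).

1 1/2 9893/10000
2 1 2409/2500
3 3/2 9143/10000
s(1.5y) = (1/(9143/10000) − 1)/(3/2) = 1714/27429 ≈ 6.2489%

step 1 [0.5y] bond c/2=11/400: DF=(4066023/4000000 − 11/400·(0))/(1+11/400) = 9893/10000 ≈ 0.989300
step 2 [1y] zero: DF = P = 2409/2500 ≈ 0.963600
step 3 [1.5y] zero: DF = P = 9143/10000 ≈ 0.914300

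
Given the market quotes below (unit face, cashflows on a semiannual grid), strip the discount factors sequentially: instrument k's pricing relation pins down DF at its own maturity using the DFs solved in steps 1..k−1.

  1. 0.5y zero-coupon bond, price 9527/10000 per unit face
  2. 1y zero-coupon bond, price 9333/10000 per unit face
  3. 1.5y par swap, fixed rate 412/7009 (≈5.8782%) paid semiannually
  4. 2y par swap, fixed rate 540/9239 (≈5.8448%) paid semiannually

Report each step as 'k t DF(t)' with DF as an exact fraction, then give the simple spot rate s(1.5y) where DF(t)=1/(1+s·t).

step 1 [0.5y] zero: DF = P = 9527/10000 ≈ 0.952700
step 2 [1y] zero: DF = P = 9333/10000 ≈ 0.933300
step 3 [1.5y] swap r/2=206/7009: DF=(1 − 206/7009·(0.952700+0.933300))/(1+206/7009) = 1147/1250 ≈ 0.917600
step 4 [2y] swap r/2=270/9239: DF=(1 − 270/9239·(0.952700+0.933300+0.917600))/(1+270/9239) = 223/250 ≈ 0.892000

1 1/2 9527/10000
2 1 9333/10000
3 3/2 1147/1250
4 2 223/250
s(1.5y) = (1/(1147/1250) − 1)/(3/2) = 206/3441 ≈ 5.9866%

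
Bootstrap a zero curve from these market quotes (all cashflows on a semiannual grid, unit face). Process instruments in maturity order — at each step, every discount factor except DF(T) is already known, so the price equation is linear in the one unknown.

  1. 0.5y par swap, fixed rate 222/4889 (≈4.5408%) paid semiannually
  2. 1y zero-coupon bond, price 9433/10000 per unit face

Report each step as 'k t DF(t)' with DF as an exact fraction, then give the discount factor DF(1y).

1 1/2 4889/5000
2 1 9433/10000
DF(1y) = 9433/10000 ≈ 0.943300

step 1 [0.5y] swap r/2=111/4889: DF=(1 − 111/4889·(0))/(1+111/4889) = 4889/5000 ≈ 0.977800
step 2 [1y] zero: DF = P = 9433/10000 ≈ 0.943300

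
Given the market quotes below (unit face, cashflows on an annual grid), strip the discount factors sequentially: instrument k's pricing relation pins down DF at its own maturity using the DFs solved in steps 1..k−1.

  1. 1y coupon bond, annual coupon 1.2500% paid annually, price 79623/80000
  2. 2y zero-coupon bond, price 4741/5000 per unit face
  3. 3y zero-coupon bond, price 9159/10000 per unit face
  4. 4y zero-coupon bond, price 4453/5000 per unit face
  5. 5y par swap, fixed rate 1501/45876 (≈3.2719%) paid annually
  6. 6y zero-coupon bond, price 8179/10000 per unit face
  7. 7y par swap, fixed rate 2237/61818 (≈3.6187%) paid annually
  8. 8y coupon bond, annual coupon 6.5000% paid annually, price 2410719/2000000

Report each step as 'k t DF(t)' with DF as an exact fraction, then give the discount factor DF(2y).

step 1 [1y] bond c/1=1/80: DF=(79623/80000 − 1/80·(0))/(1+1/80) = 983/1000 ≈ 0.983000
step 2 [2y] zero: DF = P = 4741/5000 ≈ 0.948200
step 3 [3y] zero: DF = P = 9159/10000 ≈ 0.915900
step 4 [4y] zero: DF = P = 4453/5000 ≈ 0.890600
step 5 [5y] swap r/1=1501/45876: DF=(1 − 1501/45876·(0.983000+0.948200+0.915900+0.890600))/(1+1501/45876) = 8499/10000 ≈ 0.849900
step 6 [6y] zero: DF = P = 8179/10000 ≈ 0.817900
step 7 [7y] swap r/1=2237/61818: DF=(1 − 2237/61818·(0.983000+0.948200+0.915900+0.890600+0.849900+0.817900))/(1+2237/61818) = 7763/10000 ≈ 0.776300
step 8 [8y] bond c/1=13/200: DF=(2410719/2000000 − 13/200·(0.983000+0.948200+0.915900+0.890600+0.849900+0.817900+0.776300))/(1+13/200) = 1509/2000 ≈ 0.754500

1 1 983/1000
2 2 4741/5000
3 3 9159/10000
4 4 4453/5000
5 5 8499/10000
6 6 8179/10000
7 7 7763/10000
8 8 1509/2000
DF(2y) = 4741/5000 ≈ 0.948200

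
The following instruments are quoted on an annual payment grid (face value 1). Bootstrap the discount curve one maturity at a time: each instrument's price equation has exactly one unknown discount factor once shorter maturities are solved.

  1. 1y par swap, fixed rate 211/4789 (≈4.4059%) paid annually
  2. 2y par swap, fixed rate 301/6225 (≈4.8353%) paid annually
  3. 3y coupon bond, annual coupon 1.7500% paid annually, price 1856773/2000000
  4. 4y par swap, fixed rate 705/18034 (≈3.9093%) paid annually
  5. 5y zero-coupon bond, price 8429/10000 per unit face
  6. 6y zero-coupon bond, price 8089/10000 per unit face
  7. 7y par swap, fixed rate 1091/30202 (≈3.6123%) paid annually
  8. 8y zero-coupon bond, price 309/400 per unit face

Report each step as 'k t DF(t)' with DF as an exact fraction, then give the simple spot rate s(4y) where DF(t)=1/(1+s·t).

step 1 [1y] swap r/1=211/4789: DF=(1 − 211/4789·(0))/(1+211/4789) = 4789/5000 ≈ 0.957800
step 2 [2y] swap r/1=301/6225: DF=(1 − 301/6225·(0.957800))/(1+301/6225) = 9097/10000 ≈ 0.909700
step 3 [3y] bond c/1=7/400: DF=(1856773/2000000 − 7/400·(0.957800+0.909700))/(1+7/400) = 8803/10000 ≈ 0.880300
step 4 [4y] swap r/1=705/18034: DF=(1 − 705/18034·(0.957800+0.909700+0.880300))/(1+705/18034) = 859/1000 ≈ 0.859000
step 5 [5y] zero: DF = P = 8429/10000 ≈ 0.842900
step 6 [6y] zero: DF = P = 8089/10000 ≈ 0.808900
step 7 [7y] swap r/1=1091/30202: DF=(1 − 1091/30202·(0.957800+0.909700+0.880300+0.859000+0.842900+0.808900))/(1+1091/30202) = 3909/5000 ≈ 0.781800
step 8 [8y] zero: DF = P = 309/400 ≈ 0.772500

1 1 4789/5000
2 2 9097/10000
3 3 8803/10000
4 4 859/1000
5 5 8429/10000
6 6 8089/10000
7 7 3909/5000
8 8 309/400
s(4y) = (1/(859/1000) − 1)/(4) = 141/3436 ≈ 4.1036%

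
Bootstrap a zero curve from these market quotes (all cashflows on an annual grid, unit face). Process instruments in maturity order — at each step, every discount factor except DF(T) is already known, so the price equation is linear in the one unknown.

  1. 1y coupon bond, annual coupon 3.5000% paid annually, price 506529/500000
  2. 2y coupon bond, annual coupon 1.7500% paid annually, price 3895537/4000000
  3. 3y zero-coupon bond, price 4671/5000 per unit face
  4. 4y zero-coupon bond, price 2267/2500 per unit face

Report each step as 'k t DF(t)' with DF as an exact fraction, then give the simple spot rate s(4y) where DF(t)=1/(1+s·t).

1 1 2447/2500
2 2 9403/10000
3 3 4671/5000
4 4 2267/2500
s(4y) = (1/(2267/2500) − 1)/(4) = 233/9068 ≈ 2.5695%

step 1 [1y] bond c/1=7/200: DF=(506529/500000 − 7/200·(0))/(1+7/200) = 2447/2500 ≈ 0.978800
step 2 [2y] bond c/1=7/400: DF=(3895537/4000000 − 7/400·(0.978800))/(1+7/400) = 9403/10000 ≈ 0.940300
step 3 [3y] zero: DF = P = 4671/5000 ≈ 0.934200
step 4 [4y] zero: DF = P = 2267/2500 ≈ 0.906800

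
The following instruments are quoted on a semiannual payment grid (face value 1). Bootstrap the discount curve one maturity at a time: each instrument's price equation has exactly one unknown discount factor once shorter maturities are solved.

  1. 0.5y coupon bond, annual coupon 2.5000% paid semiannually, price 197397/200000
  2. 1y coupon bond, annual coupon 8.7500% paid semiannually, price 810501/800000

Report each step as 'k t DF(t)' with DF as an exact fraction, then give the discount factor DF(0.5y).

1 1/2 2437/2500
2 1 4649/5000
DF(0.5y) = 2437/2500 ≈ 0.974800

step 1 [0.5y] bond c/2=1/80: DF=(197397/200000 − 1/80·(0))/(1+1/80) = 2437/2500 ≈ 0.974800
step 2 [1y] bond c/2=7/160: DF=(810501/800000 − 7/160·(0.974800))/(1+7/160) = 4649/5000 ≈ 0.929800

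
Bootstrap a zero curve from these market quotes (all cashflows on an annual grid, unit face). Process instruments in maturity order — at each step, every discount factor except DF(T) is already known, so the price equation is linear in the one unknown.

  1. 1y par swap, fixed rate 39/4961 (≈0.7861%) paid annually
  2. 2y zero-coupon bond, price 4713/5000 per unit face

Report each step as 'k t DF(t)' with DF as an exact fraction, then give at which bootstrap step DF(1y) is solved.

step 1 [1y] swap r/1=39/4961: DF=(1 − 39/4961·(0))/(1+39/4961) = 4961/5000 ≈ 0.992200
step 2 [2y] zero: DF = P = 4713/5000 ≈ 0.942600

1 1 4961/5000
2 2 4713/5000
DF(1y) is solved at step 1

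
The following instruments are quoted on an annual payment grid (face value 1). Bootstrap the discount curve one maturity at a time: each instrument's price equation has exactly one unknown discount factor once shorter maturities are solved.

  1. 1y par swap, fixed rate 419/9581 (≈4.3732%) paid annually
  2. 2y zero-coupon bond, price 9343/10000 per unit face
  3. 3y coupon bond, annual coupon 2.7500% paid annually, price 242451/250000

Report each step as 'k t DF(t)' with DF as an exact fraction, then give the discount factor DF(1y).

1 1 9581/10000
2 2 9343/10000
3 3 2233/2500
DF(1y) = 9581/10000 ≈ 0.958100

step 1 [1y] swap r/1=419/9581: DF=(1 − 419/9581·(0))/(1+419/9581) = 9581/10000 ≈ 0.958100
step 2 [2y] zero: DF = P = 9343/10000 ≈ 0.934300
step 3 [3y] bond c/1=11/400: DF=(242451/250000 − 11/400·(0.958100+0.934300))/(1+11/400) = 2233/2500 ≈ 0.893200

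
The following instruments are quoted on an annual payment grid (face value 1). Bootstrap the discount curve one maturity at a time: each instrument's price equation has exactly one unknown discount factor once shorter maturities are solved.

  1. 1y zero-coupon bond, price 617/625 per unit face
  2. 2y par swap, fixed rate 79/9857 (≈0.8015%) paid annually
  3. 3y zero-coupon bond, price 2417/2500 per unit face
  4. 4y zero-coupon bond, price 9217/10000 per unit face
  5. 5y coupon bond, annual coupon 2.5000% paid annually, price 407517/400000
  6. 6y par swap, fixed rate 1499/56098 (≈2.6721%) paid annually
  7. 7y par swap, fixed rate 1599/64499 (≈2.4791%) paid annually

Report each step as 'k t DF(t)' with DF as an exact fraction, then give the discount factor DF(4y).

step 1 [1y] zero: DF = P = 617/625 ≈ 0.987200
step 2 [2y] swap r/1=79/9857: DF=(1 − 79/9857·(0.987200))/(1+79/9857) = 4921/5000 ≈ 0.984200
step 3 [3y] zero: DF = P = 2417/2500 ≈ 0.966800
step 4 [4y] zero: DF = P = 9217/10000 ≈ 0.921700
step 5 [5y] bond c/1=1/40: DF=(407517/400000 − 1/40·(0.987200+0.984200+0.966800+0.921700))/(1+1/40) = 4499/5000 ≈ 0.899800
step 6 [6y] swap r/1=1499/56098: DF=(1 − 1499/56098·(0.987200+0.984200+0.966800+0.921700+0.899800))/(1+1499/56098) = 8501/10000 ≈ 0.850100
step 7 [7y] swap r/1=1599/64499: DF=(1 − 1599/64499·(0.987200+0.984200+0.966800+0.921700+0.899800+0.850100))/(1+1599/64499) = 8401/10000 ≈ 0.840100

1 1 617/625
2 2 4921/5000
3 3 2417/2500
4 4 9217/10000
5 5 4499/5000
6 6 8501/10000
7 7 8401/10000
DF(4y) = 9217/10000 ≈ 0.921700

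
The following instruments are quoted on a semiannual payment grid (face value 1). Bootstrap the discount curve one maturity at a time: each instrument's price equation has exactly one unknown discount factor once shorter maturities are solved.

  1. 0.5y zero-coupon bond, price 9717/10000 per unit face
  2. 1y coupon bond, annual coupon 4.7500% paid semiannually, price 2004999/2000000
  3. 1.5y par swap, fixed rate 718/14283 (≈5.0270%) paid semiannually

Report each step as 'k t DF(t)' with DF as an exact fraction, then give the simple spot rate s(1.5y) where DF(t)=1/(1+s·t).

step 1 [0.5y] zero: DF = P = 9717/10000 ≈ 0.971700
step 2 [1y] bond c/2=19/800: DF=(2004999/2000000 − 19/800·(0.971700))/(1+19/800) = 9567/10000 ≈ 0.956700
step 3 [1.5y] swap r/2=359/14283: DF=(1 − 359/14283·(0.971700+0.956700))/(1+359/14283) = 4641/5000 ≈ 0.928200

1 1/2 9717/10000
2 1 9567/10000
3 3/2 4641/5000
s(1.5y) = (1/(4641/5000) − 1)/(3/2) = 718/13923 ≈ 5.1569%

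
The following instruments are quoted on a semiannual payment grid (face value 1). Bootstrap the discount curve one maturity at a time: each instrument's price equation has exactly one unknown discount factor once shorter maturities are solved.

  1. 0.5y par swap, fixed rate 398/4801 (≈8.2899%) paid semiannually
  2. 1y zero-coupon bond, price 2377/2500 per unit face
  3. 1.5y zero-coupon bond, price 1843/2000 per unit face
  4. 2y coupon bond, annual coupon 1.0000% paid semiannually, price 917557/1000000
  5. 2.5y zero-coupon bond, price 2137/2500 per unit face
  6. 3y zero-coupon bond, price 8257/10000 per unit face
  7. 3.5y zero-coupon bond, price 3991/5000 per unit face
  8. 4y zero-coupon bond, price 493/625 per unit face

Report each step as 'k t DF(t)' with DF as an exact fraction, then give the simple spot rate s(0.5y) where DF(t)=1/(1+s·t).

step 1 [0.5y] swap r/2=199/4801: DF=(1 − 199/4801·(0))/(1+199/4801) = 4801/5000 ≈ 0.960200
step 2 [1y] zero: DF = P = 2377/2500 ≈ 0.950800
step 3 [1.5y] zero: DF = P = 1843/2000 ≈ 0.921500
step 4 [2y] bond c/2=1/200: DF=(917557/1000000 − 1/200·(0.960200+0.950800+0.921500))/(1+1/200) = 8989/10000 ≈ 0.898900
step 5 [2.5y] zero: DF = P = 2137/2500 ≈ 0.854800
step 6 [3y] zero: DF = P = 8257/10000 ≈ 0.825700
step 7 [3.5y] zero: DF = P = 3991/5000 ≈ 0.798200
step 8 [4y] zero: DF = P = 493/625 ≈ 0.788800

1 1/2 4801/5000
2 1 2377/2500
3 3/2 1843/2000
4 2 8989/10000
5 5/2 2137/2500
6 3 8257/10000
7 7/2 3991/5000
8 4 493/625
s(0.5y) = (1/(4801/5000) − 1)/(1/2) = 398/4801 ≈ 8.2899%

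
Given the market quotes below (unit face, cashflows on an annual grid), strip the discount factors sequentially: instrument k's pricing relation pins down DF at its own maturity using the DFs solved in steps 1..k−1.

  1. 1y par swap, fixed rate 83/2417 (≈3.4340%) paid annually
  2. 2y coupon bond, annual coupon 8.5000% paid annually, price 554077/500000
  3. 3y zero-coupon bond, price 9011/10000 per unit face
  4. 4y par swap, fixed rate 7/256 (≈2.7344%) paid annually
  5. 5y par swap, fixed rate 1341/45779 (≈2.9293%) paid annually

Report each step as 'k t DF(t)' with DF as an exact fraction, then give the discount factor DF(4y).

step 1 [1y] swap r/1=83/2417: DF=(1 − 83/2417·(0))/(1+83/2417) = 2417/2500 ≈ 0.966800
step 2 [2y] bond c/1=17/200: DF=(554077/500000 − 17/200·(0.966800))/(1+17/200) = 591/625 ≈ 0.945600
step 3 [3y] zero: DF = P = 9011/10000 ≈ 0.901100
step 4 [4y] swap r/1=7/256: DF=(1 − 7/256·(0.966800+0.945600+0.901100))/(1+7/256) = 1797/2000 ≈ 0.898500
step 5 [5y] swap r/1=1341/45779: DF=(1 − 1341/45779·(0.966800+0.945600+0.901100+0.898500))/(1+1341/45779) = 8659/10000 ≈ 0.865900

1 1 2417/2500
2 2 591/625
3 3 9011/10000
4 4 1797/2000
5 5 8659/10000
DF(4y) = 1797/2000 ≈ 0.898500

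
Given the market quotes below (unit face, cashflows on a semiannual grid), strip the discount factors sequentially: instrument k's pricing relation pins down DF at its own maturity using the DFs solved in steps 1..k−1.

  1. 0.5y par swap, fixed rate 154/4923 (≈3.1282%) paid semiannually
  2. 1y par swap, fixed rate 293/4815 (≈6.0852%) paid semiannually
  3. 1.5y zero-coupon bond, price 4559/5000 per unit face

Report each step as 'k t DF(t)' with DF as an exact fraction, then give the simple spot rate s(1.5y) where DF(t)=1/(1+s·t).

step 1 [0.5y] swap r/2=77/4923: DF=(1 − 77/4923·(0))/(1+77/4923) = 4923/5000 ≈ 0.984600
step 2 [1y] swap r/2=293/9630: DF=(1 − 293/9630·(0.984600))/(1+293/9630) = 4707/5000 ≈ 0.941400
step 3 [1.5y] zero: DF = P = 4559/5000 ≈ 0.911800

1 1/2 4923/5000
2 1 4707/5000
3 3/2 4559/5000
s(1.5y) = (1/(4559/5000) − 1)/(3/2) = 294/4559 ≈ 6.4488%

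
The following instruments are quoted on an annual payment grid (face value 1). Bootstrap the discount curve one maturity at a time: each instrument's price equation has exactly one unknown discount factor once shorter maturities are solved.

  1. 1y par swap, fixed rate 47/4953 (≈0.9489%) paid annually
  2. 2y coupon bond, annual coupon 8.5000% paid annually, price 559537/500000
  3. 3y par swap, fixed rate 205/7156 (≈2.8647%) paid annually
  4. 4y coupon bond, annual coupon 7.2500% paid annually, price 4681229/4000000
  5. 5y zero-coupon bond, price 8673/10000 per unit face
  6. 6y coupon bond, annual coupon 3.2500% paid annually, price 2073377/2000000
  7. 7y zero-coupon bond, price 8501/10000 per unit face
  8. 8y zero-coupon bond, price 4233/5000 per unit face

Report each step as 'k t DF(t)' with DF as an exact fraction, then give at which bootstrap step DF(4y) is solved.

step 1 [1y] swap r/1=47/4953: DF=(1 − 47/4953·(0))/(1+47/4953) = 4953/5000 ≈ 0.990600
step 2 [2y] bond c/1=17/200: DF=(559537/500000 − 17/200·(0.990600))/(1+17/200) = 4769/5000 ≈ 0.953800
step 3 [3y] swap r/1=205/7156: DF=(1 − 205/7156·(0.990600+0.953800))/(1+205/7156) = 459/500 ≈ 0.918000
step 4 [4y] bond c/1=29/400: DF=(4681229/4000000 − 29/400·(0.990600+0.953800+0.918000))/(1+29/400) = 8977/10000 ≈ 0.897700
step 5 [5y] zero: DF = P = 8673/10000 ≈ 0.867300
step 6 [6y] bond c/1=13/400: DF=(2073377/2000000 − 13/400·(0.990600+0.953800+0.918000+0.897700+0.867300))/(1+13/400) = 1073/1250 ≈ 0.858400
step 7 [7y] zero: DF = P = 8501/10000 ≈ 0.850100
step 8 [8y] zero: DF = P = 4233/5000 ≈ 0.846600

1 1 4953/5000
2 2 4769/5000
3 3 459/500
4 4 8977/10000
5 5 8673/10000
6 6 1073/1250
7 7 8501/10000
8 8 4233/5000
DF(4y) is solved at step 4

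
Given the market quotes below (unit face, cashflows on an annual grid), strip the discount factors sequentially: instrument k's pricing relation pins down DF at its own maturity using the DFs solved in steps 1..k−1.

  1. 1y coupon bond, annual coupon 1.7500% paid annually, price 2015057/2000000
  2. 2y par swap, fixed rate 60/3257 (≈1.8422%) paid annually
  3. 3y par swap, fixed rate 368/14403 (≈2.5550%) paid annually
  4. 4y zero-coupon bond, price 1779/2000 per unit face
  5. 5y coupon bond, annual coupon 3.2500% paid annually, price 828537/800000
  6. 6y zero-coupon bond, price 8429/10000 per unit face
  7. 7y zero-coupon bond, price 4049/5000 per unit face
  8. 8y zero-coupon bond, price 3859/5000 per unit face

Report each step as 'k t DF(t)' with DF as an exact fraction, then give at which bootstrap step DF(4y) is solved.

1 1 4951/5000
2 2 241/250
3 3 579/625
4 4 1779/2000
5 5 2211/2500
6 6 8429/10000
7 7 4049/5000
8 8 3859/5000
DF(4y) is solved at step 4

step 1 [1y] bond c/1=7/400: DF=(2015057/2000000 − 7/400·(0))/(1+7/400) = 4951/5000 ≈ 0.990200
step 2 [2y] swap r/1=60/3257: DF=(1 − 60/3257·(0.990200))/(1+60/3257) = 241/250 ≈ 0.964000
step 3 [3y] swap r/1=368/14403: DF=(1 − 368/14403·(0.990200+0.964000))/(1+368/14403) = 579/625 ≈ 0.926400
step 4 [4y] zero: DF = P = 1779/2000 ≈ 0.889500
step 5 [5y] bond c/1=13/400: DF=(828537/800000 − 13/400·(0.990200+0.964000+0.926400+0.889500))/(1+13/400) = 2211/2500 ≈ 0.884400
step 6 [6y] zero: DF = P = 8429/10000 ≈ 0.842900
step 7 [7y] zero: DF = P = 4049/5000 ≈ 0.809800
step 8 [8y] zero: DF = P = 3859/5000 ≈ 0.771800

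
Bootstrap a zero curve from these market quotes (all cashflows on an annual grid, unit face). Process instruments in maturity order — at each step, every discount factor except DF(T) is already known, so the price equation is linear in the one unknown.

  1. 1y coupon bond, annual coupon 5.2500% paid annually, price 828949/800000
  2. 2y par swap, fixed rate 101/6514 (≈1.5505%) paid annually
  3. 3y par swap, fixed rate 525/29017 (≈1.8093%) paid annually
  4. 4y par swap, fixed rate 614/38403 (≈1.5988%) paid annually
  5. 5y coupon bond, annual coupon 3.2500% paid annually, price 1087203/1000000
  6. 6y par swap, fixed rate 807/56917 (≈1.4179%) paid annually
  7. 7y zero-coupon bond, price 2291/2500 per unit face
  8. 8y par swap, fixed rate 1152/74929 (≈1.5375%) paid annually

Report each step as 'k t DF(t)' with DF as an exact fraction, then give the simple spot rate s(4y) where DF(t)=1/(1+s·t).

1 1 1969/2000
2 2 9697/10000
3 3 379/400
4 4 4693/5000
5 5 9321/10000
6 6 9193/10000
7 7 2291/2500
8 8 553/625
s(4y) = (1/(4693/5000) − 1)/(4) = 307/18772 ≈ 1.6354%

step 1 [1y] bond c/1=21/400: DF=(828949/800000 − 21/400·(0))/(1+21/400) = 1969/2000 ≈ 0.984500
step 2 [2y] swap r/1=101/6514: DF=(1 − 101/6514·(0.984500))/(1+101/6514) = 9697/10000 ≈ 0.969700
step 3 [3y] swap r/1=525/29017: DF=(1 − 525/29017·(0.984500+0.969700))/(1+525/29017) = 379/400 ≈ 0.947500
step 4 [4y] swap r/1=614/38403: DF=(1 − 614/38403·(0.984500+0.969700+0.947500))/(1+614/38403) = 4693/5000 ≈ 0.938600
step 5 [5y] bond c/1=13/400: DF=(1087203/1000000 − 13/400·(0.984500+0.969700+0.947500+0.938600))/(1+13/400) = 9321/10000 ≈ 0.932100
step 6 [6y] swap r/1=807/56917: DF=(1 − 807/56917·(0.984500+0.969700+0.947500+0.938600+0.932100))/(1+807/56917) = 9193/10000 ≈ 0.919300
step 7 [7y] zero: DF = P = 2291/2500 ≈ 0.916400
step 8 [8y] swap r/1=1152/74929: DF=(1 − 1152/74929·(0.984500+0.969700+0.947500+0.938600+0.932100+0.919300+0.916400))/(1+1152/74929) = 553/625 ≈ 0.884800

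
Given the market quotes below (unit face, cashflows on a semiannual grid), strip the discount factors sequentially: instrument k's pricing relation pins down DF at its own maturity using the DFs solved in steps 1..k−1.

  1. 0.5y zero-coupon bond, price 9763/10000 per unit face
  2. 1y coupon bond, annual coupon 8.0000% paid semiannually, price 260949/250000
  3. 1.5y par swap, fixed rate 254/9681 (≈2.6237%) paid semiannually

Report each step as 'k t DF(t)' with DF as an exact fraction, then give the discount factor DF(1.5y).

1 1/2 9763/10000
2 1 9661/10000
3 3/2 9619/10000
DF(1.5y) = 9619/10000 ≈ 0.961900

step 1 [0.5y] zero: DF = P = 9763/10000 ≈ 0.976300
step 2 [1y] bond c/2=1/25: DF=(260949/250000 − 1/25·(0.976300))/(1+1/25) = 9661/10000 ≈ 0.966100
step 3 [1.5y] swap r/2=127/9681: DF=(1 − 127/9681·(0.976300+0.966100))/(1+127/9681) = 9619/10000 ≈ 0.961900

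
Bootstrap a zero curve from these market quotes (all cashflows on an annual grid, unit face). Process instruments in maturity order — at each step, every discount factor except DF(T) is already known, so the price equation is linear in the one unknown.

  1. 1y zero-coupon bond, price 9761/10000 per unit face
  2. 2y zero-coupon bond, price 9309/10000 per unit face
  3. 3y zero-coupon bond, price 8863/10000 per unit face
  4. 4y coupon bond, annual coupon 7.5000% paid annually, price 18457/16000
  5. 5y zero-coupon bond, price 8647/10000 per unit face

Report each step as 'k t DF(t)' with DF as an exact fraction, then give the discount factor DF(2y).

step 1 [1y] zero: DF = P = 9761/10000 ≈ 0.976100
step 2 [2y] zero: DF = P = 9309/10000 ≈ 0.930900
step 3 [3y] zero: DF = P = 8863/10000 ≈ 0.886300
step 4 [4y] bond c/1=3/40: DF=(18457/16000 − 3/40·(0.976100+0.930900+0.886300))/(1+3/40) = 4391/5000 ≈ 0.878200
step 5 [5y] zero: DF = P = 8647/10000 ≈ 0.864700

1 1 9761/10000
2 2 9309/10000
3 3 8863/10000
4 4 4391/5000
5 5 8647/10000
DF(2y) = 9309/10000 ≈ 0.930900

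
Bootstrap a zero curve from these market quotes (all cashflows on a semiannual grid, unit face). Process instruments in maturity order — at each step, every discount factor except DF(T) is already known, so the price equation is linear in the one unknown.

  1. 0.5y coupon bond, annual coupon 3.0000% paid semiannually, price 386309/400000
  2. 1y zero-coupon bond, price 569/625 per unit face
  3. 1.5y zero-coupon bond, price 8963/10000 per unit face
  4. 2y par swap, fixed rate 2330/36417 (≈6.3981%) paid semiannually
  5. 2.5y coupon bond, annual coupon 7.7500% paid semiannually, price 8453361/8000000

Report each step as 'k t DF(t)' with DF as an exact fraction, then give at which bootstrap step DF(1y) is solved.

1 1/2 1903/2000
2 1 569/625
3 3/2 8963/10000
4 2 1767/2000
5 5/2 4407/5000
DF(1y) is solved at step 2

step 1 [0.5y] bond c/2=3/200: DF=(386309/400000 − 3/200·(0))/(1+3/200) = 1903/2000 ≈ 0.951500
step 2 [1y] zero: DF = P = 569/625 ≈ 0.910400
step 3 [1.5y] zero: DF = P = 8963/10000 ≈ 0.896300
step 4 [2y] swap r/2=1165/36417: DF=(1 − 1165/36417·(0.951500+0.910400+0.896300))/(1+1165/36417) = 1767/2000 ≈ 0.883500
step 5 [2.5y] bond c/2=31/800: DF=(8453361/8000000 − 31/800·(0.951500+0.910400+0.896300+0.883500))/(1+31/800) = 4407/5000 ≈ 0.881400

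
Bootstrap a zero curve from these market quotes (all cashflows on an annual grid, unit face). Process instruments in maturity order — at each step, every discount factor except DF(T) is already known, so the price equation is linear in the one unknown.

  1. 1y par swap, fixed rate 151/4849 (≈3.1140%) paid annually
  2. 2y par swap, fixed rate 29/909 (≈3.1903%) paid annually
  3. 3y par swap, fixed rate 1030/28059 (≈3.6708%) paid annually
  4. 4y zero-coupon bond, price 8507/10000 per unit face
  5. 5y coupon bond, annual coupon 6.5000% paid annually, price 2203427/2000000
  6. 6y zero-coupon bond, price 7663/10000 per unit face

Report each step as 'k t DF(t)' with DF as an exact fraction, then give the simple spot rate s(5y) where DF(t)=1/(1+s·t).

step 1 [1y] swap r/1=151/4849: DF=(1 − 151/4849·(0))/(1+151/4849) = 4849/5000 ≈ 0.969800
step 2 [2y] swap r/1=29/909: DF=(1 − 29/909·(0.969800))/(1+29/909) = 9391/10000 ≈ 0.939100
step 3 [3y] swap r/1=1030/28059: DF=(1 − 1030/28059·(0.969800+0.939100))/(1+1030/28059) = 897/1000 ≈ 0.897000
step 4 [4y] zero: DF = P = 8507/10000 ≈ 0.850700
step 5 [5y] bond c/1=13/200: DF=(2203427/2000000 − 13/200·(0.969800+0.939100+0.897000+0.850700))/(1+13/200) = 8113/10000 ≈ 0.811300
step 6 [6y] zero: DF = P = 7663/10000 ≈ 0.766300

1 1 4849/5000
2 2 9391/10000
3 3 897/1000
4 4 8507/10000
5 5 8113/10000
6 6 7663/10000
s(5y) = (1/(8113/10000) − 1)/(5) = 1887/40565 ≈ 4.6518%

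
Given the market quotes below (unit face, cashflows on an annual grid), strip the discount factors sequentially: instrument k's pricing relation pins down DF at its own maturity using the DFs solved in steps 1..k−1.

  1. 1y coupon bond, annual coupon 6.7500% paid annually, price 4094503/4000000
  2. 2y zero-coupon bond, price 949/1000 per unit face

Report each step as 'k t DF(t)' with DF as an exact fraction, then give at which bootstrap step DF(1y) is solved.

step 1 [1y] bond c/1=27/400: DF=(4094503/4000000 − 27/400·(0))/(1+27/400) = 9589/10000 ≈ 0.958900
step 2 [2y] zero: DF = P = 949/1000 ≈ 0.949000

1 1 9589/10000
2 2 949/1000
DF(1y) is solved at step 1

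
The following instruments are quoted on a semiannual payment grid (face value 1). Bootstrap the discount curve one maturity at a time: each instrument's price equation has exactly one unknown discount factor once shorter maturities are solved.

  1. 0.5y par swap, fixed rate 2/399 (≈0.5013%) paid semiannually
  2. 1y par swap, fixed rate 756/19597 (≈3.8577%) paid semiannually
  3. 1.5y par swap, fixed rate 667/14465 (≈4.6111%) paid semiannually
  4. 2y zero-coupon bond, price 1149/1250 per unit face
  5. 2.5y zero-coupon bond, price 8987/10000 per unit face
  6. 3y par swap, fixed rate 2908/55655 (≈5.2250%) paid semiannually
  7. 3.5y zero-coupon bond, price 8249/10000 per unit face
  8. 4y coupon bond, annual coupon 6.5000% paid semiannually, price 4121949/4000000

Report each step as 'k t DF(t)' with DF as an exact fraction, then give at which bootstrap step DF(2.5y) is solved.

1 1/2 399/400
2 1 4811/5000
3 3/2 9333/10000
4 2 1149/1250
5 5/2 8987/10000
6 3 4273/5000
7 7/2 8249/10000
8 4 7969/10000
DF(2.5y) is solved at step 5

step 1 [0.5y] swap r/2=1/399: DF=(1 − 1/399·(0))/(1+1/399) = 399/400 ≈ 0.997500
step 2 [1y] swap r/2=378/19597: DF=(1 − 378/19597·(0.997500))/(1+378/19597) = 4811/5000 ≈ 0.962200
step 3 [1.5y] swap r/2=667/28930: DF=(1 − 667/28930·(0.997500+0.962200))/(1+667/28930) = 9333/10000 ≈ 0.933300
step 4 [2y] zero: DF = P = 1149/1250 ≈ 0.919200
step 5 [2.5y] zero: DF = P = 8987/10000 ≈ 0.898700
step 6 [3y] swap r/2=1454/55655: DF=(1 − 1454/55655·(0.997500+0.962200+0.933300+0.919200+0.898700))/(1+1454/55655) = 4273/5000 ≈ 0.854600
step 7 [3.5y] zero: DF = P = 8249/10000 ≈ 0.824900
step 8 [4y] bond c/2=13/400: DF=(4121949/4000000 − 13/400·(0.997500+0.962200+0.933300+0.919200+0.898700+0.854600+0.824900))/(1+13/400) = 7969/10000 ≈ 0.796900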